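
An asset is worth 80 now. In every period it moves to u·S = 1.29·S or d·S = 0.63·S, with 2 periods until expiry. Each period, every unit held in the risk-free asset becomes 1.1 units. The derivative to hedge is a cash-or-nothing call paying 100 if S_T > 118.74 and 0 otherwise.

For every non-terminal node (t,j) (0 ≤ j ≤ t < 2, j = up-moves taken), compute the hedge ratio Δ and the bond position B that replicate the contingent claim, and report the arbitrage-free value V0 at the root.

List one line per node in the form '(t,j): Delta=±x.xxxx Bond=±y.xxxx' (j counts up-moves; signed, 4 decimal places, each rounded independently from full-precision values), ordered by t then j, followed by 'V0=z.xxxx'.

(0,0): Delta=1.2261 Bond=-56.1779
(1,0): Delta=0.0000 Bond=0.0000
(1,1): Delta=1.4682 Bond=-86.7769
V0=41.9105

The replicating-portfolio and risk-neutral prices coincide; use p* = (1.1−0.63)/(1.29−0.63) = 0.7121 for the latter.
Payoff layer (t=2): V(2,0)=0.0000, V(2,1)=0.0000, V(2,2)=100.0000
Node (1,0) S=50.4000: V=(p*·0.0000+(1−p*)·0.0000)/1.1=0.0000; Δ=(0.0000−0.0000)/(65.0160−31.7520)=0.0000; B=V−Δ·S=0.0000
Node (1,1) S=103.2000: V=(p*·100.0000+(1−p*)·0.0000)/1.1=64.7383; Δ=(100.0000−0.0000)/(133.1280−65.0160)=1.4682; B=V−Δ·S=-86.7769
Node (0,0) S=80.0000: V=(p*·64.7383+(1−p*)·0.0000)/1.1=41.9105; Δ=(64.7383−0.0000)/(103.2000−50.4000)=1.2261; B=V−Δ·S=-56.1779
Self-financing check: at every node Δ·S+B equals the discounted successor values.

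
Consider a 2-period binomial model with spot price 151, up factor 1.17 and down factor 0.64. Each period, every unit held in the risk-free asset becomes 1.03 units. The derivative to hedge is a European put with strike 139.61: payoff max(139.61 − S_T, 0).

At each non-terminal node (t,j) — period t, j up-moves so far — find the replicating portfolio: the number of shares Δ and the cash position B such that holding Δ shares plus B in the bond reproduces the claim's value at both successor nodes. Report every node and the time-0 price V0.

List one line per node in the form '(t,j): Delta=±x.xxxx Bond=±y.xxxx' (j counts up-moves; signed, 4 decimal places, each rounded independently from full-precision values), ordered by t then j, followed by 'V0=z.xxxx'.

Risk-neutral probability p* = (R−d)/(u−d) = (1.03−0.64)/(1.17−0.64) = 0.7358.
At expiry t=2: V(2,0)=77.7604, V(2,1)=26.5412, V(2,2)=0.0000
  t=1,j=0: stock 96.6400 → up 113.0688 (V=26.5412), down 61.8496 (V=77.7604). Price 38.9037; hedge Δ=-1.0000, bond B=135.5437.
  t=1,j=1: stock 176.6700 → up 206.7039 (V=0.0000), down 113.0688 (V=26.5412). Price 6.8067; hedge Δ=-0.2835, bond B=56.8844.
  t=0,j=0: stock 151.0000 → up 176.6700 (V=6.8067), down 96.6400 (V=38.9037). Price 14.8399; hedge Δ=-0.4011, bond B=75.4003.
Each (Δ,B) replicates both successor values, so the strategy is self-financing and V0 is arbitrage-free.

(0,0): Delta=-0.4011 Bond=75.4003
(1,0): Delta=-1.0000 Bond=135.5437
(1,1): Delta=-0.2835 Bond=56.8844
V0=14.8399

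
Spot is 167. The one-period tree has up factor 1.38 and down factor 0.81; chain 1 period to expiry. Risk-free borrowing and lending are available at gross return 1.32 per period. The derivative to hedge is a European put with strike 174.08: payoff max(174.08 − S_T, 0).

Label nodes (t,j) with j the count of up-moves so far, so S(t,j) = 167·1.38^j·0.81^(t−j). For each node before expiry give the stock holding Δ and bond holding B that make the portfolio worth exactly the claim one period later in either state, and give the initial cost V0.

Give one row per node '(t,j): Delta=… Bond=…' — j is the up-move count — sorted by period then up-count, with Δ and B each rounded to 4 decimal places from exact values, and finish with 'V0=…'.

No-arbitrage ⇒ martingale measure with p* = (R−d)/(u−d) = 0.8947.
Terminal payoffs: V(1,0)=38.8100, V(1,1)=0.0000
(0,0): S=167.0000. Δ = (V_up−V_dn)/(S_up−S_dn) = (0.0000−38.8100)/(230.4600−135.2700) = -0.4077. V = [p*·0.0000 + (1−p*)·38.8100]/1.32 = 3.0949. B = V − Δ·S = 71.1826.
Root portfolio cost Δ·167+B reproduces V0=3.0949.

(0,0): Delta=-0.4077 Bond=71.1826
V0=3.0949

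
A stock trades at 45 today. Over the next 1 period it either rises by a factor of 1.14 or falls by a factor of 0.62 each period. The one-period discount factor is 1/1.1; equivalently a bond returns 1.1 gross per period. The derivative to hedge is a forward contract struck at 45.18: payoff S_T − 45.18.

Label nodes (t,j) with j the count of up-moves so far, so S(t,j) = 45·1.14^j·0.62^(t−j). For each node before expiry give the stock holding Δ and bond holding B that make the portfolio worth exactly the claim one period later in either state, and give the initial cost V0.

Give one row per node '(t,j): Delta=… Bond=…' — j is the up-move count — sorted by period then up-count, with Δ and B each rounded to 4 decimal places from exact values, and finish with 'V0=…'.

No-arbitrage ⇒ martingale measure with p* = (R−d)/(u−d) = 0.9231.
Terminal values V(1,·): V(1,0)=-17.2800, V(1,1)=6.1200
  t=0,j=0: stock 45.0000 → up 51.3000 (V=6.1200), down 27.9000 (V=-17.2800). Price 3.9273; hedge Δ=1.0000, bond B=-41.0727.
Root portfolio cost Δ·45+B reproduces V0=3.9273.

(0,0): Delta=1.0000 Bond=-41.0727
V0=3.9273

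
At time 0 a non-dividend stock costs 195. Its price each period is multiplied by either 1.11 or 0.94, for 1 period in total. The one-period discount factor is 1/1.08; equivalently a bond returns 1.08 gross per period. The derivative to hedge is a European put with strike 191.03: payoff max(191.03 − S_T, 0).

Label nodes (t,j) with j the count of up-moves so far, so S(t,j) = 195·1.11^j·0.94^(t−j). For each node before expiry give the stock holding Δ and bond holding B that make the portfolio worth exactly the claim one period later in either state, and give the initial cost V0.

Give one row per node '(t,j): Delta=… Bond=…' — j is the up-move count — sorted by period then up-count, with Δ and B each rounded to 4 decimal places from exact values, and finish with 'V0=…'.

(0,0): Delta=-0.2332 Bond=46.7337
V0=1.2631

Since d<R<u, set p* = (R−d)/(u−d) = 0.8235; price each node as the discounted p*-expectation of its children.
Payoff layer (t=1): V(1,0)=7.7300, V(1,1)=0.0000
Node (0,0) S=195.0000: V=(p*·0.0000+(1−p*)·7.7300)/1.08=1.2631; Δ=(0.0000−7.7300)/(216.4500−183.3000)=-0.2332; B=V−Δ·S=46.7337
Root portfolio cost Δ·195+B reproduces V0=1.2631.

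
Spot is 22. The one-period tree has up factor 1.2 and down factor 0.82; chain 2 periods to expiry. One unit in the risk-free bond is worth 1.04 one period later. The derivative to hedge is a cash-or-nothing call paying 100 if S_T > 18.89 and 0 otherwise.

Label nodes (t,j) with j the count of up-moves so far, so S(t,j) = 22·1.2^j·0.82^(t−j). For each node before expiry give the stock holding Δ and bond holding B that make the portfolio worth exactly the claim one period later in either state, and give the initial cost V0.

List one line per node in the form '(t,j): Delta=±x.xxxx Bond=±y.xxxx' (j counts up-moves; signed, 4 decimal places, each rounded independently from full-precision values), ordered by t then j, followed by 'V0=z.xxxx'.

(0,0): Delta=4.8428 Bond=-30.4771
(1,0): Delta=14.5875 Bond=-207.4899
(1,1): Delta=0.0000 Bond=96.1538
V0=76.0646

Since d<R<u, set p* = (R−d)/(u−d) = 0.5789; price each node as the discounted p*-expectation of its children.
At expiry t=2: V(2,0)=0.0000, V(2,1)=100.0000, V(2,2)=100.0000
  t=1,j=0: stock 18.0400 → up 21.6480 (V=100.0000), down 14.7928 (V=0.0000). Price 55.6680; hedge Δ=14.5875, bond B=-207.4899.
  t=1,j=1: stock 26.4000 → up 31.6800 (V=100.0000), down 21.6480 (V=100.0000). Price 96.1538; hedge Δ=0.0000, bond B=96.1538.
  t=0,j=0: stock 22.0000 → up 26.4000 (V=96.1538), down 18.0400 (V=55.6680). Price 76.0646; hedge Δ=4.8428, bond B=-30.4771.
Check: Δ(0,0)·S0 + B(0,0) = 76.0646 = V0.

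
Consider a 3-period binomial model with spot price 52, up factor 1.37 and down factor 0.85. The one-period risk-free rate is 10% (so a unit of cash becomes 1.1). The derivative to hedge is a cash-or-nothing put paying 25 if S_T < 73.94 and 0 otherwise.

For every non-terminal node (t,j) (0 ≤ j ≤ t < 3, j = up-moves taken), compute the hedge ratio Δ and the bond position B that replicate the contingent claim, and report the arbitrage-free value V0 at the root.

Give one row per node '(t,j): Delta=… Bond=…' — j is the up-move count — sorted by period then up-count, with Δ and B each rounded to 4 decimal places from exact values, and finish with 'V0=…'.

Under the risk-neutral measure, an up-move has probability p* = (R−d)/(u−d) = 0.4808 and values discount at R = 1.1.
At expiry t=3: V(3,0)=25.0000, V(3,1)=25.0000, V(3,2)=0.0000, V(3,3)=0.0000
(2,0): S=37.5700. Δ = (V_up−V_dn)/(S_up−S_dn) = (25.0000−25.0000)/(51.4709−31.9345) = 0.0000. V = [p*·25.0000 + (1−p*)·25.0000]/1.1 = 22.7273. B = V − Δ·S = 22.7273.
(2,1): S=60.5540. Δ = (V_up−V_dn)/(S_up−S_dn) = (0.0000−25.0000)/(82.9590−51.4709) = -0.7940. V = [p*·0.0000 + (1−p*)·25.0000]/1.1 = 11.8007. B = V − Δ·S = 59.8776.
(2,2): S=97.5988. Δ = (V_up−V_dn)/(S_up−S_dn) = (0.0000−0.0000)/(133.7104−82.9590) = 0.0000. V = [p*·0.0000 + (1−p*)·0.0000]/1.1 = 0.0000. B = V − Δ·S = 0.0000.
(1,0): S=44.2000. Δ = (V_up−V_dn)/(S_up−S_dn) = (11.8007−22.7273)/(60.5540−37.5700) = -0.4754. V = [p*·11.8007 + (1−p*)·22.7273]/1.1 = 15.8856. B = V − Δ·S = 36.8982.
(1,1): S=71.2400. Δ = (V_up−V_dn)/(S_up−S_dn) = (0.0000−11.8007)/(97.5988−60.5540) = -0.3186. V = [p*·0.0000 + (1−p*)·11.8007]/1.1 = 5.5703. B = V − Δ·S = 28.2639.
(0,0): S=52.0000. Δ = (V_up−V_dn)/(S_up−S_dn) = (5.5703−15.8856)/(71.2400−44.2000) = -0.3815. V = [p*·5.5703 + (1−p*)·15.8856]/1.1 = 9.9330. B = V − Δ·S = 29.7701.
Each (Δ,B) replicates both successor values, so the strategy is self-financing and V0 is arbitrage-free.

(0,0): Delta=-0.3815 Bond=29.7701
(1,0): Delta=-0.4754 Bond=36.8982
(1,1): Delta=-0.3186 Bond=28.2639
(2,0): Delta=0.0000 Bond=22.7273
(2,1): Delta=-0.7940 Bond=59.8776
(2,2): Delta=0.0000 Bond=0.0000
V0=9.9330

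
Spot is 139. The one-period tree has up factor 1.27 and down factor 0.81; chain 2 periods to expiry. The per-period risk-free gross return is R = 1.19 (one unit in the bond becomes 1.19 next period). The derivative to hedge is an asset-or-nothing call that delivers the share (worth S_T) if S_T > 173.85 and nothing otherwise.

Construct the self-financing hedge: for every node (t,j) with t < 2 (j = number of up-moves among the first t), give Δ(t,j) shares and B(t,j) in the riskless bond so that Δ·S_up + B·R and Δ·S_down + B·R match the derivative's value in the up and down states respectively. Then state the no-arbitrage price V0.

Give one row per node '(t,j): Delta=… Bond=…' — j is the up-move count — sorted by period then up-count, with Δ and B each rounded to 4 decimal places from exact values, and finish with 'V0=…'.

(0,0): Delta=2.4340 Bond=-230.2933
(1,0): Delta=0.0000 Bond=0.0000
(1,1): Delta=2.7609 Bond=-331.7435
V0=108.0388

No-arbitrage ⇒ martingale measure with p* = (R−d)/(u−d) = 0.8261.
Payoff layer (t=2): V(2,0)=0.0000, V(2,1)=0.0000, V(2,2)=224.1931
Node (1,0) S=112.5900: V=(p*·0.0000+(1−p*)·0.0000)/1.19=0.0000; Δ=(0.0000−0.0000)/(142.9893−91.1979)=0.0000; B=V−Δ·S=0.0000
Node (1,1) S=176.5300: V=(p*·224.1931+(1−p*)·0.0000)/1.19=155.6328; Δ=(224.1931−0.0000)/(224.1931−142.9893)=2.7609; B=V−Δ·S=-331.7435
Node (0,0) S=139.0000: V=(p*·155.6328+(1−p*)·0.0000)/1.19=108.0388; Δ=(155.6328−0.0000)/(176.5300−112.5900)=2.4340; B=V−Δ·S=-230.2933
Root portfolio cost Δ·139+B reproduces V0=108.0388.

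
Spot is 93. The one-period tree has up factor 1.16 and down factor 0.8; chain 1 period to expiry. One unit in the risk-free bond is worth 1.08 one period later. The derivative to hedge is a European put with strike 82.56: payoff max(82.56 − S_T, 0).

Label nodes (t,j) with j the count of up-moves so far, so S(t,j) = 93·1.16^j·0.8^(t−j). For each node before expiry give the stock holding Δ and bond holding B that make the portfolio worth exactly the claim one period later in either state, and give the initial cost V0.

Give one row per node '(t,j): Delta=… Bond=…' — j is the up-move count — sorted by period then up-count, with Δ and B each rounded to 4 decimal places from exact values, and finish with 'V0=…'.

Since d<R<u, set p* = (R−d)/(u−d) = 0.7778; price each node as the discounted p*-expectation of its children.
Payoff layer (t=1): V(1,0)=8.1600, V(1,1)=0.0000
Node (0,0) S=93.0000: V=(p*·0.0000+(1−p*)·8.1600)/1.08=1.6790; Δ=(0.0000−8.1600)/(107.8800−74.4000)=-0.2437; B=V−Δ·S=24.3457
Each (Δ,B) replicates both successor values, so the strategy is self-financing and V0 is arbitrage-free.

(0,0): Delta=-0.2437 Bond=24.3457
V0=1.6790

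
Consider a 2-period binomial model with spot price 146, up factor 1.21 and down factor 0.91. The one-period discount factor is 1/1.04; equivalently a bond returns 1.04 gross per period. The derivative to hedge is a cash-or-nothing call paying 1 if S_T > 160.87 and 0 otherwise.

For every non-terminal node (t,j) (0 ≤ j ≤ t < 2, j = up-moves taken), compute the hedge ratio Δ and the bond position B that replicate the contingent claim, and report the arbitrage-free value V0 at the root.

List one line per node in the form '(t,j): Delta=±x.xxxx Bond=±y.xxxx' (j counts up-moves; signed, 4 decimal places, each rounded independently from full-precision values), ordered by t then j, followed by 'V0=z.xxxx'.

Since d<R<u, set p* = (R−d)/(u−d) = 0.4333; price each node as the discounted p*-expectation of its children.
Terminal payoffs: V(2,0)=0.0000, V(2,1)=0.0000, V(2,2)=1.0000
Node (1,0) S=132.8600: V=(p*·0.0000+(1−p*)·0.0000)/1.04=0.0000; Δ=(0.0000−0.0000)/(160.7606−120.9026)=0.0000; B=V−Δ·S=0.0000
Node (1,1) S=176.6600: V=(p*·1.0000+(1−p*)·0.0000)/1.04=0.4167; Δ=(1.0000−0.0000)/(213.7586−160.7606)=0.0189; B=V−Δ·S=-2.9167
Node (0,0) S=146.0000: V=(p*·0.4167+(1−p*)·0.0000)/1.04=0.1736; Δ=(0.4167−0.0000)/(176.6600−132.8600)=0.0095; B=V−Δ·S=-1.2153
Check: Δ(0,0)·S0 + B(0,0) = 0.1736 = V0.

(0,0): Delta=0.0095 Bond=-1.2153
(1,0): Delta=0.0000 Bond=0.0000
(1,1): Delta=0.0189 Bond=-2.9167
V0=0.1736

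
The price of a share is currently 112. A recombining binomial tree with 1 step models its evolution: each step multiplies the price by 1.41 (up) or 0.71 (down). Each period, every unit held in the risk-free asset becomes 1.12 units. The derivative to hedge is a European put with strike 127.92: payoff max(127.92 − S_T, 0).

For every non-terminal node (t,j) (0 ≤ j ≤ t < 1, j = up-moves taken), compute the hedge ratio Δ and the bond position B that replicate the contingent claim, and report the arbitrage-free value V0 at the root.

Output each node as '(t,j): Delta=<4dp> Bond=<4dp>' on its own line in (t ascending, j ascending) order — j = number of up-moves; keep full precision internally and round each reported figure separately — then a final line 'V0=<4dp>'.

Under the risk-neutral measure, an up-move has probability p* = (R−d)/(u−d) = 0.5857 and values discount at R = 1.12.
Terminal payoffs: V(1,0)=48.4000, V(1,1)=0.0000
(0,0): S=112.0000. Δ = (V_up−V_dn)/(S_up−S_dn) = (0.0000−48.4000)/(157.9200−79.5200) = -0.6173. V = [p*·0.0000 + (1−p*)·48.4000]/1.12 = 17.9031. B = V − Δ·S = 87.0459.
Self-financing check: at every node Δ·S+B equals the discounted successor values.

(0,0): Delta=-0.6173 Bond=87.0459
V0=17.9031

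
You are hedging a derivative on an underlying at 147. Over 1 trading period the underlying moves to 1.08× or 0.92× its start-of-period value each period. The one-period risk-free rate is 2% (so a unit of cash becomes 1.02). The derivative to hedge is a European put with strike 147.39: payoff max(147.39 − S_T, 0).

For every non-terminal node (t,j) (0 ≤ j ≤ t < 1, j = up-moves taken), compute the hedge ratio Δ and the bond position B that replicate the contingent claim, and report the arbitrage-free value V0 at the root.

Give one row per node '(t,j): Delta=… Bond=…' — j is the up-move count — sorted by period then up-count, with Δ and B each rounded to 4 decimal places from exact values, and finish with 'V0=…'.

(0,0): Delta=-0.5166 Bond=80.4044
V0=4.4669

Since d<R<u, set p* = (R−d)/(u−d) = 0.6250; price each node as the discounted p*-expectation of its children.
Payoff layer (t=1): V(1,0)=12.1500, V(1,1)=0.0000
  t=0,j=0: stock 147.0000 → up 158.7600 (V=0.0000), down 135.2400 (V=12.1500). Price 4.4669; hedge Δ=-0.5166, bond B=80.4044.
Self-financing check: at every node Δ·S+B equals the discounted successor values.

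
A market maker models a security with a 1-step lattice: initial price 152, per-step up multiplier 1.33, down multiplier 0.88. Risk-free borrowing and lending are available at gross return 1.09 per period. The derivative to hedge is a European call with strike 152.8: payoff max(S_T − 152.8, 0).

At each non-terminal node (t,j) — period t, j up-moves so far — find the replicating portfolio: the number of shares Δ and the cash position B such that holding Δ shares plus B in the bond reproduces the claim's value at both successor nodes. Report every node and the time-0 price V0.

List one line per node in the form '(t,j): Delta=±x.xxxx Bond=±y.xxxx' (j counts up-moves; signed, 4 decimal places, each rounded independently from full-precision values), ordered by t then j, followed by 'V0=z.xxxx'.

(0,0): Delta=0.7216 Bond=-88.5562
V0=21.1327

Risk-neutral probability p* = (R−d)/(u−d) = (1.09−0.88)/(1.33−0.88) = 0.4667.
Payoff layer (t=1): V(1,0)=0.0000, V(1,1)=49.3600
  t=0,j=0: stock 152.0000 → up 202.1600 (V=49.3600), down 133.7600 (V=0.0000). Price 21.1327; hedge Δ=0.7216, bond B=-88.5562.
Each (Δ,B) replicates both successor values, so the strategy is self-financing and V0 is arbitrage-free.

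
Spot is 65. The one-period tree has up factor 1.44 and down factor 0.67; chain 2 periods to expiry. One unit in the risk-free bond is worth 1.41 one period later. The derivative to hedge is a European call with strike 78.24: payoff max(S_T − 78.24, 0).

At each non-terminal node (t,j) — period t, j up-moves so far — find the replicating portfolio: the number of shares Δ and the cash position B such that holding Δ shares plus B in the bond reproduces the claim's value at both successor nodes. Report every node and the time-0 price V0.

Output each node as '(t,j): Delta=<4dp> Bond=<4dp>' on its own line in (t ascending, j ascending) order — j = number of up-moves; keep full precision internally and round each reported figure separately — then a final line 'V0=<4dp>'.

(0,0): Delta=0.7700 Bond=-23.7834
(1,0): Delta=0.0000 Bond=0.0000
(1,1): Delta=0.7845 Bond=-34.8941
V0=26.2682

Since d<R<u, set p* = (R−d)/(u−d) = 0.9610; price each node as the discounted p*-expectation of its children.
Terminal values V(2,·): V(2,0)=0.0000, V(2,1)=0.0000, V(2,2)=56.5440
  t=1,j=0: stock 43.5500 → up 62.7120 (V=0.0000), down 29.1785 (V=0.0000). Price 0.0000; hedge Δ=0.0000, bond B=0.0000.
  t=1,j=1: stock 93.6000 → up 134.7840 (V=56.5440), down 62.7120 (V=0.0000). Price 38.5397; hedge Δ=0.7845, bond B=-34.8941.
  t=0,j=0: stock 65.0000 → up 93.6000 (V=38.5397), down 43.5500 (V=0.0000). Price 26.2682; hedge Δ=0.7700, bond B=-23.7834.
Each (Δ,B) replicates both successor values, so the strategy is self-financing and V0 is arbitrage-free.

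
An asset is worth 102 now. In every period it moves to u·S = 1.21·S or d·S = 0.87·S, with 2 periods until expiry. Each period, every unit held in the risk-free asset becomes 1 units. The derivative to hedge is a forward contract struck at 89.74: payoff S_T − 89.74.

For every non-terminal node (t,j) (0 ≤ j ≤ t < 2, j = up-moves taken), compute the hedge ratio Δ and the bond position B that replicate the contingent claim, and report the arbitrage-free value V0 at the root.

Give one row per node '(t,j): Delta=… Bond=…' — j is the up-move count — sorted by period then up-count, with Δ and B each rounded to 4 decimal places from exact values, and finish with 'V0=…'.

(0,0): Delta=1.0000 Bond=-89.7400
(1,0): Delta=1.0000 Bond=-89.7400
(1,1): Delta=1.0000 Bond=-89.7400
V0=12.2600

Under the risk-neutral measure, an up-move has probability p* = (R−d)/(u−d) = 0.3824 and values discount at R = 1.
Terminal values V(2,·): V(2,0)=-12.5362, V(2,1)=17.6354, V(2,2)=59.5982
(1,0): S=88.7400. Δ = (V_up−V_dn)/(S_up−S_dn) = (17.6354−-12.5362)/(107.3754−77.2038) = 1.0000. V = [p*·17.6354 + (1−p*)·-12.5362]/1 = -1.0000. B = V − Δ·S = -89.7400.
(1,1): S=123.4200. Δ = (V_up−V_dn)/(S_up−S_dn) = (59.5982−17.6354)/(149.3382−107.3754) = 1.0000. V = [p*·59.5982 + (1−p*)·17.6354]/1 = 33.6800. B = V − Δ·S = -89.7400.
(0,0): S=102.0000. Δ = (V_up−V_dn)/(S_up−S_dn) = (33.6800−-1.0000)/(123.4200−88.7400) = 1.0000. V = [p*·33.6800 + (1−p*)·-1.0000]/1 = 12.2600. B = V − Δ·S = -89.7400.
Each (Δ,B) replicates both successor values, so the strategy is self-financing and V0 is arbitrage-free.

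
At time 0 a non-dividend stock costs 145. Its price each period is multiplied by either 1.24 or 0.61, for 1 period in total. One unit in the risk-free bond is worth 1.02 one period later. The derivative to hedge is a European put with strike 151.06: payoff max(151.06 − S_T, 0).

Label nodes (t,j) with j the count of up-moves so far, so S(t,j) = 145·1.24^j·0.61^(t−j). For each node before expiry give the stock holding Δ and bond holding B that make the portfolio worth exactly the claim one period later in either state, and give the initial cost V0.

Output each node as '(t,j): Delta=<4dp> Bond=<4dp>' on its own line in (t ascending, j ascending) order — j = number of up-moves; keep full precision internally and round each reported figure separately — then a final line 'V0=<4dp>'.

(0,0): Delta=-0.6854 Bond=120.8161
V0=21.4351

Risk-neutral probability p* = (R−d)/(u−d) = (1.02−0.61)/(1.24−0.61) = 0.6508.
Terminal values V(1,·): V(1,0)=62.6100, V(1,1)=0.0000
(0,0): S=145.0000. Δ = (V_up−V_dn)/(S_up−S_dn) = (0.0000−62.6100)/(179.8000−88.4500) = -0.6854. V = [p*·0.0000 + (1−p*)·62.6100]/1.02 = 21.4351. B = V − Δ·S = 120.8161.
Check: Δ(0,0)·S0 + B(0,0) = 21.4351 = V0.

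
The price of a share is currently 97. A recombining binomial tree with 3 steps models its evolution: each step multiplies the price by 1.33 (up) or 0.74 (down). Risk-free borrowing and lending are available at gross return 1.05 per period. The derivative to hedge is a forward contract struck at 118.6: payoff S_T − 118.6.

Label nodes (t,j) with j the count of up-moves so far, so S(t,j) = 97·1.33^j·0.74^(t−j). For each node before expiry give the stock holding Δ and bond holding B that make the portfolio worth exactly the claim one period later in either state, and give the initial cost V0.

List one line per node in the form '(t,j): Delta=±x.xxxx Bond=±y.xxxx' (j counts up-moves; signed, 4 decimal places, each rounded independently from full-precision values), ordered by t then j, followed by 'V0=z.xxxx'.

The replicating-portfolio and risk-neutral prices coincide; use p* = (1.05−0.74)/(1.33−0.74) = 0.5254 for the latter.
Payoff layer (t=3): V(3,0)=-79.2933, V(3,1)=-47.9541, V(3,2)=8.3716, V(3,3)=109.6058
  t=2,j=0: stock 53.1172 → up 70.6459 (V=-47.9541), down 39.3067 (V=-79.2933). Price -59.8352; hedge Δ=1.0000, bond B=-112.9524.
  t=2,j=1: stock 95.4674 → up 126.9716 (V=8.3716), down 70.6459 (V=-47.9541). Price -17.4850; hedge Δ=1.0000, bond B=-112.9524.
  t=2,j=2: stock 171.5833 → up 228.2058 (V=109.6058), down 126.9716 (V=8.3716). Price 58.6309; hedge Δ=1.0000, bond B=-112.9524.
  t=1,j=0: stock 71.7800 → up 95.4674 (V=-17.4850), down 53.1172 (V=-59.8352). Price -35.7937; hedge Δ=1.0000, bond B=-107.5737.
  t=1,j=1: stock 129.0100 → up 171.5833 (V=58.6309), down 95.4674 (V=-17.4850). Price 21.4363; hedge Δ=1.0000, bond B=-107.5737.
  t=0,j=0: stock 97.0000 → up 129.0100 (V=21.4363), down 71.7800 (V=-35.7937). Price -5.4511; hedge Δ=1.0000, bond B=-102.4511.
The time-0 hedge costs -5.4511, which is the no-arbitrage price.

(0,0): Delta=1.0000 Bond=-102.4511
(1,0): Delta=1.0000 Bond=-107.5737
(1,1): Delta=1.0000 Bond=-107.5737
(2,0): Delta=1.0000 Bond=-112.9524
(2,1): Delta=1.0000 Bond=-112.9524
(2,2): Delta=1.0000 Bond=-112.9524
V0=-5.4511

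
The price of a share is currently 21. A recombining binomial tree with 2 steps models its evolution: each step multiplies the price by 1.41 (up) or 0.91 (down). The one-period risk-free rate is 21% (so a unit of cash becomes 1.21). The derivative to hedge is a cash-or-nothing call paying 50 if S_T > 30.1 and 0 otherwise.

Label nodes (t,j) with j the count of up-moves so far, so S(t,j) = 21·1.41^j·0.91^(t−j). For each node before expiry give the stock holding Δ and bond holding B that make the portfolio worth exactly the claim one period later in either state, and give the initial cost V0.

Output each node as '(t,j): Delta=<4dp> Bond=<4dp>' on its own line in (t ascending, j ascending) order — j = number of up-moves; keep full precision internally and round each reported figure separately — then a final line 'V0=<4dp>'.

Since d<R<u, set p* = (R−d)/(u−d) = 0.6000; price each node as the discounted p*-expectation of its children.
Payoff layer (t=2): V(2,0)=0.0000, V(2,1)=0.0000, V(2,2)=50.0000
Node (1,0) S=19.1100: V=(p*·0.0000+(1−p*)·0.0000)/1.21=0.0000; Δ=(0.0000−0.0000)/(26.9451−17.3901)=0.0000; B=V−Δ·S=0.0000
Node (1,1) S=29.6100: V=(p*·50.0000+(1−p*)·0.0000)/1.21=24.7934; Δ=(50.0000−0.0000)/(41.7501−26.9451)=3.3772; B=V−Δ·S=-75.2066
Node (0,0) S=21.0000: V=(p*·24.7934+(1−p*)·0.0000)/1.21=12.2942; Δ=(24.7934−0.0000)/(29.6100−19.1100)=2.3613; B=V−Δ·S=-37.2925
Each (Δ,B) replicates both successor values, so the strategy is self-financing and V0 is arbitrage-free.

(0,0): Delta=2.3613 Bond=-37.2925
(1,0): Delta=0.0000 Bond=0.0000
(1,1): Delta=3.3772 Bond=-75.2066
V0=12.2942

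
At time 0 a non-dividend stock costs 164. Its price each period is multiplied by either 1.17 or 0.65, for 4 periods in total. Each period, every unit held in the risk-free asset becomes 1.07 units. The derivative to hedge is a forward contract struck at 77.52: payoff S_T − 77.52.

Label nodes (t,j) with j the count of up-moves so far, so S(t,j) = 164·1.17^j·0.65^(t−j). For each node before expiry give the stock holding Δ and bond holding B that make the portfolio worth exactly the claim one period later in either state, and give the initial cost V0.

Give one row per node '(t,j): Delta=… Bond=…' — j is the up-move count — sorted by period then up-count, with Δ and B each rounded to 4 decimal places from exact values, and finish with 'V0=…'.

Since d<R<u, set p* = (R−d)/(u−d) = 0.8077; price each node as the discounted p*-expectation of its children.
Terminal values V(4,·): V(4,0)=-48.2450, V(4,1)=-24.8250, V(4,2)=17.3311, V(4,3)=93.2119, V(4,4)=229.7975
(3,0): S=45.0385. Δ = (V_up−V_dn)/(S_up−S_dn) = (-24.8250−-48.2450)/(52.6950−29.2750) = 1.0000. V = [p*·-24.8250 + (1−p*)·-48.2450]/1.07 = -27.4101. B = V − Δ·S = -72.4486.
(3,1): S=81.0693. Δ = (V_up−V_dn)/(S_up−S_dn) = (17.3311−-24.8250)/(94.8511−52.6950) = 1.0000. V = [p*·17.3311 + (1−p*)·-24.8250]/1.07 = 8.6207. B = V − Δ·S = -72.4486.
(3,2): S=145.9247. Δ = (V_up−V_dn)/(S_up−S_dn) = (93.2119−17.3311)/(170.7319−94.8511) = 1.0000. V = [p*·93.2119 + (1−p*)·17.3311]/1.07 = 73.4761. B = V − Δ·S = -72.4486.
(3,3): S=262.6645. Δ = (V_up−V_dn)/(S_up−S_dn) = (229.7975−93.2119)/(307.3175−170.7319) = 1.0000. V = [p*·229.7975 + (1−p*)·93.2119]/1.07 = 190.2159. B = V − Δ·S = -72.4486.
(2,0): S=69.2900. Δ = (V_up−V_dn)/(S_up−S_dn) = (8.6207−-27.4101)/(81.0693−45.0385) = 1.0000. V = [p*·8.6207 + (1−p*)·-27.4101]/1.07 = 1.5810. B = V − Δ·S = -67.7090.
(2,1): S=124.7220. Δ = (V_up−V_dn)/(S_up−S_dn) = (73.4761−8.6207)/(145.9247−81.0693) = 1.0000. V = [p*·73.4761 + (1−p*)·8.6207]/1.07 = 57.0130. B = V − Δ·S = -67.7090.
(2,2): S=224.4996. Δ = (V_up−V_dn)/(S_up−S_dn) = (190.2159−73.4761)/(262.6645−145.9247) = 1.0000. V = [p*·190.2159 + (1−p*)·73.4761]/1.07 = 156.7906. B = V − Δ·S = -67.7090.
(1,0): S=106.6000. Δ = (V_up−V_dn)/(S_up−S_dn) = (57.0130−1.5810)/(124.7220−69.2900) = 1.0000. V = [p*·57.0130 + (1−p*)·1.5810]/1.07 = 43.3206. B = V − Δ·S = -63.2794.
(1,1): S=191.8800. Δ = (V_up−V_dn)/(S_up−S_dn) = (156.7906−57.0130)/(224.4996−124.7220) = 1.0000. V = [p*·156.7906 + (1−p*)·57.0130]/1.07 = 128.6006. B = V − Δ·S = -63.2794.
(0,0): S=164.0000. Δ = (V_up−V_dn)/(S_up−S_dn) = (128.6006−43.3206)/(191.8800−106.6000) = 1.0000. V = [p*·128.6006 + (1−p*)·43.3206]/1.07 = 104.8604. B = V − Δ·S = -59.1396.
Self-financing check: at every node Δ·S+B equals the discounted successor values.

(0,0): Delta=1.0000 Bond=-59.1396
(1,0): Delta=1.0000 Bond=-63.2794
(1,1): Delta=1.0000 Bond=-63.2794
(2,0): Delta=1.0000 Bond=-67.7090
(2,1): Delta=1.0000 Bond=-67.7090
(2,2): Delta=1.0000 Bond=-67.7090
(3,0): Delta=1.0000 Bond=-72.4486
(3,1): Delta=1.0000 Bond=-72.4486
(3,2): Delta=1.0000 Bond=-72.4486
(3,3): Delta=1.0000 Bond=-72.4486
V0=104.8604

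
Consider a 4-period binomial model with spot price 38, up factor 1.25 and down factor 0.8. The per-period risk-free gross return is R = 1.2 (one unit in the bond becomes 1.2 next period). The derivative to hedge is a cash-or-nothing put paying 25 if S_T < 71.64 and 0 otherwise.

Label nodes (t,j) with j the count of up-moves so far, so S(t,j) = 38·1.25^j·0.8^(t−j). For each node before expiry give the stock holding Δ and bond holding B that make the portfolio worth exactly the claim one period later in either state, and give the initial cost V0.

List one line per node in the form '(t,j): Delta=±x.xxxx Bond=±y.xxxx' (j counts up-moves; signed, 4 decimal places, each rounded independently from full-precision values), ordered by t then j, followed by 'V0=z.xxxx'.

(0,0): Delta=-0.5942 Bond=27.1097
(1,0): Delta=0.0000 Bond=14.4676
(1,1): Delta=-0.6418 Bond=34.7897
(2,0): Delta=0.0000 Bond=17.3611
(2,1): Delta=0.0000 Bond=17.3611
(2,2): Delta=-0.6931 Bond=44.7960
(3,0): Delta=0.0000 Bond=20.8333
(3,1): Delta=0.0000 Bond=20.8333
(3,2): Delta=0.0000 Bond=20.8333
(3,3): Delta=-0.7485 Bond=57.8704
V0=4.5296

Since d<R<u, set p* = (R−d)/(u−d) = 0.8889; price each node as the discounted p*-expectation of its children.
Terminal values V(4,·): V(4,0)=25.0000, V(4,1)=25.0000, V(4,2)=25.0000, V(4,3)=25.0000, V(4,4)=0.0000
(3,0): S=19.4560. Δ = (V_up−V_dn)/(S_up−S_dn) = (25.0000−25.0000)/(24.3200−15.5648) = 0.0000. V = [p*·25.0000 + (1−p*)·25.0000]/1.2 = 20.8333. B = V − Δ·S = 20.8333.
(3,1): S=30.4000. Δ = (V_up−V_dn)/(S_up−S_dn) = (25.0000−25.0000)/(38.0000−24.3200) = 0.0000. V = [p*·25.0000 + (1−p*)·25.0000]/1.2 = 20.8333. B = V − Δ·S = 20.8333.
(3,2): S=47.5000. Δ = (V_up−V_dn)/(S_up−S_dn) = (25.0000−25.0000)/(59.3750−38.0000) = 0.0000. V = [p*·25.0000 + (1−p*)·25.0000]/1.2 = 20.8333. B = V − Δ·S = 20.8333.
(3,3): S=74.2188. Δ = (V_up−V_dn)/(S_up−S_dn) = (0.0000−25.0000)/(92.7734−59.3750) = -0.7485. V = [p*·0.0000 + (1−p*)·25.0000]/1.2 = 2.3148. B = V − Δ·S = 57.8704.
(2,0): S=24.3200. Δ = (V_up−V_dn)/(S_up−S_dn) = (20.8333−20.8333)/(30.4000−19.4560) = 0.0000. V = [p*·20.8333 + (1−p*)·20.8333]/1.2 = 17.3611. B = V − Δ·S = 17.3611.
(2,1): S=38.0000. Δ = (V_up−V_dn)/(S_up−S_dn) = (20.8333−20.8333)/(47.5000−30.4000) = 0.0000. V = [p*·20.8333 + (1−p*)·20.8333]/1.2 = 17.3611. B = V − Δ·S = 17.3611.
(2,2): S=59.3750. Δ = (V_up−V_dn)/(S_up−S_dn) = (2.3148−20.8333)/(74.2188−47.5000) = -0.6931. V = [p*·2.3148 + (1−p*)·20.8333]/1.2 = 3.6437. B = V − Δ·S = 44.7960.
(1,0): S=30.4000. Δ = (V_up−V_dn)/(S_up−S_dn) = (17.3611−17.3611)/(38.0000−24.3200) = 0.0000. V = [p*·17.3611 + (1−p*)·17.3611]/1.2 = 14.4676. B = V − Δ·S = 14.4676.
(1,1): S=47.5000. Δ = (V_up−V_dn)/(S_up−S_dn) = (3.6437−17.3611)/(59.3750−38.0000) = -0.6418. V = [p*·3.6437 + (1−p*)·17.3611]/1.2 = 4.3065. B = V − Δ·S = 34.7897.
(0,0): S=38.0000. Δ = (V_up−V_dn)/(S_up−S_dn) = (4.3065−14.4676)/(47.5000−30.4000) = -0.5942. V = [p*·4.3065 + (1−p*)·14.4676]/1.2 = 4.5296. B = V − Δ·S = 27.1097.
Each (Δ,B) replicates both successor values, so the strategy is self-financing and V0 is arbitrage-free.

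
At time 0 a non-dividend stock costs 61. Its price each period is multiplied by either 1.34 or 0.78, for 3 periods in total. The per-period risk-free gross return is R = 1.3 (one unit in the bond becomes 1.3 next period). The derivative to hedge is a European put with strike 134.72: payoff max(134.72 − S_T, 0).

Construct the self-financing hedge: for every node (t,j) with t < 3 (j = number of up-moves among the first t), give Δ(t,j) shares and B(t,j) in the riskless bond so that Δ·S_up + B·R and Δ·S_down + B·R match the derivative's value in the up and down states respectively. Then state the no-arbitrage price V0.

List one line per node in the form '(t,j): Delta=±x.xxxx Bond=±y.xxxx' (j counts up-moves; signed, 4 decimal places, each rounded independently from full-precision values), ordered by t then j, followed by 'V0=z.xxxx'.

(0,0): Delta=-0.8200 Bond=54.7316
(1,0): Delta=-1.0000 Bond=79.7160
(1,1): Delta=-0.8119 Bond=70.4922
(2,0): Delta=-1.0000 Bond=103.6308
(2,1): Delta=-1.0000 Bond=103.6308
(2,2): Delta=-0.8035 Bond=90.7175
V0=4.7122

Since d<R<u, set p* = (R−d)/(u−d) = 0.9286; price each node as the discounted p*-expectation of its children.
Terminal values V(3,·): V(3,0)=105.7723, V(3,1)=84.9894, V(3,2)=49.2854, V(3,3)=0.0000
Node (2,0) S=37.1124: V=(p*·84.9894+(1−p*)·105.7723)/1.3=66.5184; Δ=(84.9894−105.7723)/(49.7306−28.9477)=-1.0000; B=V−Δ·S=103.6308
Node (2,1) S=63.7572: V=(p*·49.2854+(1−p*)·84.9894)/1.3=39.8736; Δ=(49.2854−84.9894)/(85.4346−49.7306)=-1.0000; B=V−Δ·S=103.6308
Node (2,2) S=109.5316: V=(p*·0.0000+(1−p*)·49.2854)/1.3=2.7080; Δ=(0.0000−49.2854)/(146.7723−85.4346)=-0.8035; B=V−Δ·S=90.7175
Node (1,0) S=47.5800: V=(p*·39.8736+(1−p*)·66.5184)/1.3=32.1360; Δ=(39.8736−66.5184)/(63.7572−37.1124)=-1.0000; B=V−Δ·S=79.7160
Node (1,1) S=81.7400: V=(p*·2.7080+(1−p*)·39.8736)/1.3=4.1251; Δ=(2.7080−39.8736)/(109.5316−63.7572)=-0.8119; B=V−Δ·S=70.4922
Node (0,0) S=61.0000: V=(p*·4.1251+(1−p*)·32.1360)/1.3=4.7122; Δ=(4.1251−32.1360)/(81.7400−47.5800)=-0.8200; B=V−Δ·S=54.7316
Each (Δ,B) replicates both successor values, so the strategy is self-financing and V0 is arbitrage-free.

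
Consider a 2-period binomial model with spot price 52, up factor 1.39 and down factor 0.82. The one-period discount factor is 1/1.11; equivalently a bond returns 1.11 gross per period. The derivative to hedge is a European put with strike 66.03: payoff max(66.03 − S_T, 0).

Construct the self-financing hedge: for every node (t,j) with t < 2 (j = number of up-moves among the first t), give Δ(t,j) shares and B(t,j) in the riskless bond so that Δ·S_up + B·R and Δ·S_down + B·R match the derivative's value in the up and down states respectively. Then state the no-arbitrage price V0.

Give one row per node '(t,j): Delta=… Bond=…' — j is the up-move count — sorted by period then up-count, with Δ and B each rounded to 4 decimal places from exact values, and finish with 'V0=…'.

(0,0): Delta=-0.4674 Bond=33.1331
(1,0): Delta=-1.0000 Bond=59.4865
(1,1): Delta=-0.1641 Bond=14.8522
V0=8.8267

The replicating-portfolio and risk-neutral prices coincide; use p* = (1.11−0.82)/(1.39−0.82) = 0.5088 for the latter.
Terminal payoffs: V(2,0)=31.0652, V(2,1)=6.7604, V(2,2)=0.0000
(1,0): S=42.6400. Δ = (V_up−V_dn)/(S_up−S_dn) = (6.7604−31.0652)/(59.2696−34.9648) = -1.0000. V = [p*·6.7604 + (1−p*)·31.0652]/1.11 = 16.8465. B = V − Δ·S = 59.4865.
(1,1): S=72.2800. Δ = (V_up−V_dn)/(S_up−S_dn) = (0.0000−6.7604)/(100.4692−59.2696) = -0.1641. V = [p*·0.0000 + (1−p*)·6.7604]/1.11 = 2.9918. B = V − Δ·S = 14.8522.
(0,0): S=52.0000. Δ = (V_up−V_dn)/(S_up−S_dn) = (2.9918−16.8465)/(72.2800−42.6400) = -0.4674. V = [p*·2.9918 + (1−p*)·16.8465]/1.11 = 8.8267. B = V − Δ·S = 33.1331.
Each (Δ,B) replicates both successor values, so the strategy is self-financing and V0 is arbitrage-free.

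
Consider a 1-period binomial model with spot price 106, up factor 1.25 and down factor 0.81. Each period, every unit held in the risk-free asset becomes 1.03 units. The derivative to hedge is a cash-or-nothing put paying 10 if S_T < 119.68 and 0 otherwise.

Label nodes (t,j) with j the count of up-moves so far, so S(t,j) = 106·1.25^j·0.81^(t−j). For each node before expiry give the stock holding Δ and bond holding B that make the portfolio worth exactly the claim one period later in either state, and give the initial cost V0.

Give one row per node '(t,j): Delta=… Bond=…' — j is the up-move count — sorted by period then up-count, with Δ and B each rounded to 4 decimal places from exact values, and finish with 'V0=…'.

(0,0): Delta=-0.2144 Bond=27.5816
V0=4.8544

Risk-neutral probability p* = (R−d)/(u−d) = (1.03−0.81)/(1.25−0.81) = 0.5000.
Terminal values V(1,·): V(1,0)=10.0000, V(1,1)=0.0000
Node (0,0) S=106.0000: V=(p*·0.0000+(1−p*)·10.0000)/1.03=4.8544; Δ=(0.0000−10.0000)/(132.5000−85.8600)=-0.2144; B=V−Δ·S=27.5816
Root portfolio cost Δ·106+B reproduces V0=4.8544.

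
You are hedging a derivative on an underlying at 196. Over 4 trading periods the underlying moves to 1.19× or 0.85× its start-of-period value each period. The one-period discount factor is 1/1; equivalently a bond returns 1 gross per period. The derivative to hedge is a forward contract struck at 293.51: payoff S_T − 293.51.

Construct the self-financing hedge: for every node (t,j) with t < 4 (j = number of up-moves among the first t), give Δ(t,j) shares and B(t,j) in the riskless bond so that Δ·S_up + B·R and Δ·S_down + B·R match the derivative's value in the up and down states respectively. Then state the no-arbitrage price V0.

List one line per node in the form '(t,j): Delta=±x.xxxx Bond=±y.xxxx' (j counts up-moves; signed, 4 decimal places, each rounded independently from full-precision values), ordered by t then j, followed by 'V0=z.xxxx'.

No-arbitrage ⇒ martingale measure with p* = (R−d)/(u−d) = 0.4412.
Payoff layer (t=4): V(4,0)=-191.1968, V(4,1)=-150.2715, V(4,2)=-92.9761, V(4,3)=-12.7625, V(4,4)=99.5365
(3,0): S=120.3685. Δ = (V_up−V_dn)/(S_up−S_dn) = (-150.2715−-191.1968)/(143.2385−102.3132) = 1.0000. V = [p*·-150.2715 + (1−p*)·-191.1968]/1 = -173.1415. B = V − Δ·S = -293.5100.
(3,1): S=168.5159. Δ = (V_up−V_dn)/(S_up−S_dn) = (-92.9761−-150.2715)/(200.5339−143.2385) = 1.0000. V = [p*·-92.9761 + (1−p*)·-150.2715]/1 = -124.9941. B = V − Δ·S = -293.5100.
(3,2): S=235.9223. Δ = (V_up−V_dn)/(S_up−S_dn) = (-12.7625−-92.9761)/(280.7475−200.5339) = 1.0000. V = [p*·-12.7625 + (1−p*)·-92.9761]/1 = -57.5877. B = V − Δ·S = -293.5100.
(3,3): S=330.2912. Δ = (V_up−V_dn)/(S_up−S_dn) = (99.5365−-12.7625)/(393.0465−280.7475) = 1.0000. V = [p*·99.5365 + (1−p*)·-12.7625]/1 = 36.7812. B = V − Δ·S = -293.5100.
(2,0): S=141.6100. Δ = (V_up−V_dn)/(S_up−S_dn) = (-124.9941−-173.1415)/(168.5159−120.3685) = 1.0000. V = [p*·-124.9941 + (1−p*)·-173.1415]/1 = -151.9000. B = V − Δ·S = -293.5100.
(2,1): S=198.2540. Δ = (V_up−V_dn)/(S_up−S_dn) = (-57.5877−-124.9941)/(235.9223−168.5159) = 1.0000. V = [p*·-57.5877 + (1−p*)·-124.9941]/1 = -95.2560. B = V − Δ·S = -293.5100.
(2,2): S=277.5556. Δ = (V_up−V_dn)/(S_up−S_dn) = (36.7812−-57.5877)/(330.2912−235.9223) = 1.0000. V = [p*·36.7812 + (1−p*)·-57.5877]/1 = -15.9544. B = V − Δ·S = -293.5100.
(1,0): S=166.6000. Δ = (V_up−V_dn)/(S_up−S_dn) = (-95.2560−-151.9000)/(198.2540−141.6100) = 1.0000. V = [p*·-95.2560 + (1−p*)·-151.9000]/1 = -126.9100. B = V − Δ·S = -293.5100.
(1,1): S=233.2400. Δ = (V_up−V_dn)/(S_up−S_dn) = (-15.9544−-95.2560)/(277.5556−198.2540) = 1.0000. V = [p*·-15.9544 + (1−p*)·-95.2560]/1 = -60.2700. B = V − Δ·S = -293.5100.
(0,0): S=196.0000. Δ = (V_up−V_dn)/(S_up−S_dn) = (-60.2700−-126.9100)/(233.2400−166.6000) = 1.0000. V = [p*·-60.2700 + (1−p*)·-126.9100]/1 = -97.5100. B = V − Δ·S = -293.5100.
Self-financing check: at every node Δ·S+B equals the discounted successor values.

(0,0): Delta=1.0000 Bond=-293.5100
(1,0): Delta=1.0000 Bond=-293.5100
(1,1): Delta=1.0000 Bond=-293.5100
(2,0): Delta=1.0000 Bond=-293.5100
(2,1): Delta=1.0000 Bond=-293.5100
(2,2): Delta=1.0000 Bond=-293.5100
(3,0): Delta=1.0000 Bond=-293.5100
(3,1): Delta=1.0000 Bond=-293.5100
(3,2): Delta=1.0000 Bond=-293.5100
(3,3): Delta=1.0000 Bond=-293.5100
V0=-97.5100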